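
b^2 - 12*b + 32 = (b - 8)*(b - 4)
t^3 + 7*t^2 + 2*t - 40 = (t - 2)*(t + 4)*(t + 5)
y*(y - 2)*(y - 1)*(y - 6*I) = y^4 - 3*y^3 - 6*I*y^3 + 2*y^2 + 18*I*y^2 - 12*I*y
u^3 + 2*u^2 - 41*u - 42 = (u - 6)*(u + 1)*(u + 7)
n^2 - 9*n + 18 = (n - 6)*(n - 3)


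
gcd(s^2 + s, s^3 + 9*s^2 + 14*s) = s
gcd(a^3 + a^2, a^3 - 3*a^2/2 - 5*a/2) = a^2 + a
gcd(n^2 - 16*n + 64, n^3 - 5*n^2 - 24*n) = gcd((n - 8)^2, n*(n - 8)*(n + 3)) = n - 8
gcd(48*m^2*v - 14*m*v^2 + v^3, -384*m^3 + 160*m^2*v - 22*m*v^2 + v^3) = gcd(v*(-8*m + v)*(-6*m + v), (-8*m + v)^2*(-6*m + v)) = 48*m^2 - 14*m*v + v^2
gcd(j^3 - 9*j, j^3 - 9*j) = j^3 - 9*j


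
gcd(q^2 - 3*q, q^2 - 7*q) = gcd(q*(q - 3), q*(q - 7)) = q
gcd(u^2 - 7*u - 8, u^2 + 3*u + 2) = u + 1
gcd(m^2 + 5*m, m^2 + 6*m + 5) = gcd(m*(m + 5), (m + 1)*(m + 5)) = m + 5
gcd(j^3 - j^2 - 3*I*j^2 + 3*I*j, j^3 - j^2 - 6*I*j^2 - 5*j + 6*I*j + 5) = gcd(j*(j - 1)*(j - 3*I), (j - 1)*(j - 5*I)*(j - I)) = j - 1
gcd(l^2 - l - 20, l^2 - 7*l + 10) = l - 5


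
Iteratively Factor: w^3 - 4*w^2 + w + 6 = (w - 2)*(w^2 - 2*w - 3) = (w - 3)*(w - 2)*(w + 1)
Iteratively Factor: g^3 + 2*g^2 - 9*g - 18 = (g + 3)*(g^2 - g - 6) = (g + 2)*(g + 3)*(g - 3)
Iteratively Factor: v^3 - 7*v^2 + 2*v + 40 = (v - 5)*(v^2 - 2*v - 8) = (v - 5)*(v - 4)*(v + 2)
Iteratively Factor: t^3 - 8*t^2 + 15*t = (t)*(t^2 - 8*t + 15) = t*(t - 5)*(t - 3)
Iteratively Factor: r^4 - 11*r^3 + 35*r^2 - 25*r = (r)*(r^3 - 11*r^2 + 35*r - 25) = r*(r - 5)*(r^2 - 6*r + 5) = r*(r - 5)^2*(r - 1)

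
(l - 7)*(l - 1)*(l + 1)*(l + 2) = l^4 - 5*l^3 - 15*l^2 + 5*l + 14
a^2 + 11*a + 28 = (a + 4)*(a + 7)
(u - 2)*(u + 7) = u^2 + 5*u - 14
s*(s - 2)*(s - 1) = s^3 - 3*s^2 + 2*s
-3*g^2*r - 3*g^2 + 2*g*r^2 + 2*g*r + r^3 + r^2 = (-g + r)*(3*g + r)*(r + 1)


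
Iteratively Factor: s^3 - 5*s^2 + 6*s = (s - 2)*(s^2 - 3*s) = (s - 3)*(s - 2)*(s)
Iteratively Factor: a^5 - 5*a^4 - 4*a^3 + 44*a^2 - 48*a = (a)*(a^4 - 5*a^3 - 4*a^2 + 44*a - 48) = a*(a - 2)*(a^3 - 3*a^2 - 10*a + 24) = a*(a - 2)*(a + 3)*(a^2 - 6*a + 8) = a*(a - 2)^2*(a + 3)*(a - 4)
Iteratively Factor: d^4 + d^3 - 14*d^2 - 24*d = (d - 4)*(d^3 + 5*d^2 + 6*d) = d*(d - 4)*(d^2 + 5*d + 6) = d*(d - 4)*(d + 2)*(d + 3)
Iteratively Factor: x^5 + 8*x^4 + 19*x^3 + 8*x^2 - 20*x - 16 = (x + 1)*(x^4 + 7*x^3 + 12*x^2 - 4*x - 16) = (x - 1)*(x + 1)*(x^3 + 8*x^2 + 20*x + 16) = (x - 1)*(x + 1)*(x + 2)*(x^2 + 6*x + 8) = (x - 1)*(x + 1)*(x + 2)*(x + 4)*(x + 2)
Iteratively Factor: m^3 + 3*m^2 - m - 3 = (m + 3)*(m^2 - 1) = (m + 1)*(m + 3)*(m - 1)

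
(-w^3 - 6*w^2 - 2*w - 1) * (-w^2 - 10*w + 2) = w^5 + 16*w^4 + 60*w^3 + 9*w^2 + 6*w - 2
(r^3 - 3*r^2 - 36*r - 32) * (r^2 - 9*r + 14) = r^5 - 12*r^4 + 5*r^3 + 250*r^2 - 216*r - 448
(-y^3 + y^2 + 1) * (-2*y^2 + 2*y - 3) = 2*y^5 - 4*y^4 + 5*y^3 - 5*y^2 + 2*y - 3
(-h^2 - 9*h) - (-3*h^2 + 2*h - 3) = 2*h^2 - 11*h + 3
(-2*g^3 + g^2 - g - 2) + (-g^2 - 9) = -2*g^3 - g - 11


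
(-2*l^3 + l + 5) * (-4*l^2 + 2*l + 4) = 8*l^5 - 4*l^4 - 12*l^3 - 18*l^2 + 14*l + 20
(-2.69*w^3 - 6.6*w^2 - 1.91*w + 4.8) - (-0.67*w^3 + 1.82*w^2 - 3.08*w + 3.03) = -2.02*w^3 - 8.42*w^2 + 1.17*w + 1.77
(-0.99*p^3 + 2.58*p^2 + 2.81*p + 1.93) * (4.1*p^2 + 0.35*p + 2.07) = -4.059*p^5 + 10.2315*p^4 + 10.3747*p^3 + 14.2371*p^2 + 6.4922*p + 3.9951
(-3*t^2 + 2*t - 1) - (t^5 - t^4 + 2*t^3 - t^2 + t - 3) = -t^5 + t^4 - 2*t^3 - 2*t^2 + t + 2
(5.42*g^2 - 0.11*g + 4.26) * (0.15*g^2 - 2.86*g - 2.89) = 0.813*g^4 - 15.5177*g^3 - 14.7102*g^2 - 11.8657*g - 12.3114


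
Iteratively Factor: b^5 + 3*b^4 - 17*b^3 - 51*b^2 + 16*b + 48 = (b - 4)*(b^4 + 7*b^3 + 11*b^2 - 7*b - 12) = (b - 4)*(b + 1)*(b^3 + 6*b^2 + 5*b - 12) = (b - 4)*(b + 1)*(b + 3)*(b^2 + 3*b - 4) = (b - 4)*(b - 1)*(b + 1)*(b + 3)*(b + 4)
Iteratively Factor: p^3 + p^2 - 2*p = (p - 1)*(p^2 + 2*p) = p*(p - 1)*(p + 2)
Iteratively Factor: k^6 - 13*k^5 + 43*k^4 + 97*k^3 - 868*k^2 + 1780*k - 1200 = (k - 5)*(k^5 - 8*k^4 + 3*k^3 + 112*k^2 - 308*k + 240) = (k - 5)*(k - 2)*(k^4 - 6*k^3 - 9*k^2 + 94*k - 120) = (k - 5)*(k - 3)*(k - 2)*(k^3 - 3*k^2 - 18*k + 40) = (k - 5)^2*(k - 3)*(k - 2)*(k^2 + 2*k - 8) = (k - 5)^2*(k - 3)*(k - 2)^2*(k + 4)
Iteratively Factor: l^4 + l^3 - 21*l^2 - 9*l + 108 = (l + 4)*(l^3 - 3*l^2 - 9*l + 27) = (l - 3)*(l + 4)*(l^2 - 9) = (l - 3)^2*(l + 4)*(l + 3)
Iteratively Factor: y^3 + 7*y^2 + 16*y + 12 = (y + 3)*(y^2 + 4*y + 4) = (y + 2)*(y + 3)*(y + 2)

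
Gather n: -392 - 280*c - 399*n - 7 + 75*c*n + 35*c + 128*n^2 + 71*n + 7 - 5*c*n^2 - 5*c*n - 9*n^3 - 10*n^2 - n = -245*c - 9*n^3 + n^2*(118 - 5*c) + n*(70*c - 329) - 392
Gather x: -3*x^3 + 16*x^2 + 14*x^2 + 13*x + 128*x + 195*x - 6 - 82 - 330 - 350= -3*x^3 + 30*x^2 + 336*x - 768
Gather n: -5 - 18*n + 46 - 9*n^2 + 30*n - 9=-9*n^2 + 12*n + 32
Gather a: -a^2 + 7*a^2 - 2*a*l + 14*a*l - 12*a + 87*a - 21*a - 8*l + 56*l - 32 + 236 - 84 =6*a^2 + a*(12*l + 54) + 48*l + 120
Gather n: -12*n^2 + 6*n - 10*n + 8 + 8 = -12*n^2 - 4*n + 16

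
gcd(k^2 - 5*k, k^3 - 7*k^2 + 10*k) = k^2 - 5*k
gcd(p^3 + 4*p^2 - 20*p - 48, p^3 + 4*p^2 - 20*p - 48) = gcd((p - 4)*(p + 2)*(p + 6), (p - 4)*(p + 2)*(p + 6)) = p^3 + 4*p^2 - 20*p - 48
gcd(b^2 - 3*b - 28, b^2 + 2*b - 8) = b + 4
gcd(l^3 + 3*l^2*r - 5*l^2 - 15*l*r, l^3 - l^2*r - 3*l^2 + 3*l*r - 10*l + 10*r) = l - 5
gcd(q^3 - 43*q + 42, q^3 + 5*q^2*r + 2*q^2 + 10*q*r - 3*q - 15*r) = q - 1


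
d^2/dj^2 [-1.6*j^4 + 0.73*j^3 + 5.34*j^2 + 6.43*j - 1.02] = -19.2*j^2 + 4.38*j + 10.68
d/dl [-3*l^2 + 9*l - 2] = 9 - 6*l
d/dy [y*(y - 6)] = 2*y - 6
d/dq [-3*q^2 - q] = -6*q - 1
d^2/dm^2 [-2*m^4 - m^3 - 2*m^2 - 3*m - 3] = -24*m^2 - 6*m - 4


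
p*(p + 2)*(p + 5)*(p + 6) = p^4 + 13*p^3 + 52*p^2 + 60*p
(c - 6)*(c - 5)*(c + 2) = c^3 - 9*c^2 + 8*c + 60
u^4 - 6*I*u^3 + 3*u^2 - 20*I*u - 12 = (u - 6*I)*(u - I)^2*(u + 2*I)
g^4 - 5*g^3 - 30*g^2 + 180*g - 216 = (g - 6)*(g - 3)*(g - 2)*(g + 6)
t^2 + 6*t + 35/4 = (t + 5/2)*(t + 7/2)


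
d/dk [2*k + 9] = 2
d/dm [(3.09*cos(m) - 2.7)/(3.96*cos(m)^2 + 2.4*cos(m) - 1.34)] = (12.2364*cos(m)^2 - 21.384*cos(m) - 2.3394)*sin(m)/(15.6816*cos(m)^4 + 19.008*cos(m)^3 - 4.8528*cos(m)^2 - 6.432*cos(m) + 1.7956)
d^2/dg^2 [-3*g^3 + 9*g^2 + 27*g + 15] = 18 - 18*g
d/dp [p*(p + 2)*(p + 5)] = 3*p^2 + 14*p + 10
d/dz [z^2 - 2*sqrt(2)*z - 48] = 2*z - 2*sqrt(2)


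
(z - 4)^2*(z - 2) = z^3 - 10*z^2 + 32*z - 32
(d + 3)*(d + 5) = d^2 + 8*d + 15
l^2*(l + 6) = l^3 + 6*l^2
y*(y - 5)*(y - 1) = y^3 - 6*y^2 + 5*y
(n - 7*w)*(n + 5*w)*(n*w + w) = n^3*w - 2*n^2*w^2 + n^2*w - 35*n*w^3 - 2*n*w^2 - 35*w^3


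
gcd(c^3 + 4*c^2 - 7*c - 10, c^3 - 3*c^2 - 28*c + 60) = c^2 + 3*c - 10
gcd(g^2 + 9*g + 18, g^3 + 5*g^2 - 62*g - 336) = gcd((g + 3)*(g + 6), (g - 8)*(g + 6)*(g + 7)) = g + 6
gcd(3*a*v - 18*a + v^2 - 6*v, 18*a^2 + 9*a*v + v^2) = 3*a + v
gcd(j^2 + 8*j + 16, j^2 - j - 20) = j + 4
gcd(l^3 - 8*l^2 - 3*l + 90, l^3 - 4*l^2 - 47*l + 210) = l^2 - 11*l + 30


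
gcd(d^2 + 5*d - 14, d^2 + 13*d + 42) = d + 7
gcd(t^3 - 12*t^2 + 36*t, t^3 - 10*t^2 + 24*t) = t^2 - 6*t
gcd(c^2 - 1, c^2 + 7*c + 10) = 1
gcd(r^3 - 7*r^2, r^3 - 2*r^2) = r^2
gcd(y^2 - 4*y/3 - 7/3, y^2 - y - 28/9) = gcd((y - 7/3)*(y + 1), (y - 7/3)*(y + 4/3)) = y - 7/3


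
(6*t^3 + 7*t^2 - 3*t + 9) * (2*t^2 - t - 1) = 12*t^5 + 8*t^4 - 19*t^3 + 14*t^2 - 6*t - 9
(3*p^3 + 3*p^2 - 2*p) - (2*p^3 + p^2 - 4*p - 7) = p^3 + 2*p^2 + 2*p + 7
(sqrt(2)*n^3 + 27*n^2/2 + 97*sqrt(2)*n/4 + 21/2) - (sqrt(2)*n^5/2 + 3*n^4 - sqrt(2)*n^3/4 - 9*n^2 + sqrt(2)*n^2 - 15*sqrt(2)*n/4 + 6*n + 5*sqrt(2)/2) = -sqrt(2)*n^5/2 - 3*n^4 + 5*sqrt(2)*n^3/4 - sqrt(2)*n^2 + 45*n^2/2 - 6*n + 28*sqrt(2)*n - 5*sqrt(2)/2 + 21/2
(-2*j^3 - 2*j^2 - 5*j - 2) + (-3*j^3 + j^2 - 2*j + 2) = -5*j^3 - j^2 - 7*j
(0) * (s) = 0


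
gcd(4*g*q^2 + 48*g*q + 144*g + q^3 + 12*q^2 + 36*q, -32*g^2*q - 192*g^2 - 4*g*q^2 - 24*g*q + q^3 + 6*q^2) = 4*g*q + 24*g + q^2 + 6*q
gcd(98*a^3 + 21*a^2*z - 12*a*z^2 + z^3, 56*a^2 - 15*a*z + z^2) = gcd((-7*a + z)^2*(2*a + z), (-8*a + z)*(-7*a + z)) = -7*a + z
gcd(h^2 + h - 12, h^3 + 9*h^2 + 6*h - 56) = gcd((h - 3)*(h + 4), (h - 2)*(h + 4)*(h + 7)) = h + 4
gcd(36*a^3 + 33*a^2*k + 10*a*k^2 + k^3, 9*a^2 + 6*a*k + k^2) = 9*a^2 + 6*a*k + k^2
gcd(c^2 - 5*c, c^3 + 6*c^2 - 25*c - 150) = c - 5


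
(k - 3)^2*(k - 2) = k^3 - 8*k^2 + 21*k - 18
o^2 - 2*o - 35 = (o - 7)*(o + 5)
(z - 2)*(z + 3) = z^2 + z - 6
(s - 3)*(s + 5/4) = s^2 - 7*s/4 - 15/4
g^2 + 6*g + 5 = (g + 1)*(g + 5)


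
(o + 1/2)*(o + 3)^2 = o^3 + 13*o^2/2 + 12*o + 9/2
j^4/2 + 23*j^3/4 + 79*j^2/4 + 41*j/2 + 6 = (j/2 + 1/2)*(j + 1/2)*(j + 4)*(j + 6)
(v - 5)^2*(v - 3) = v^3 - 13*v^2 + 55*v - 75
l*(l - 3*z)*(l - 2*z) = l^3 - 5*l^2*z + 6*l*z^2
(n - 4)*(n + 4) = n^2 - 16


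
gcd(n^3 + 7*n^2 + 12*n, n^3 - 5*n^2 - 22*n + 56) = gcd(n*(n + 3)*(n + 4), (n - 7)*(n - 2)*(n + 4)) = n + 4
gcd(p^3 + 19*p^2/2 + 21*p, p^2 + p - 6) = 1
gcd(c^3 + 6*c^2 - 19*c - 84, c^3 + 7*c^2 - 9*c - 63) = c^2 + 10*c + 21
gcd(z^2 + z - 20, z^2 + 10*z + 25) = z + 5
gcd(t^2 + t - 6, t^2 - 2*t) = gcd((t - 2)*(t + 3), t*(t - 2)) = t - 2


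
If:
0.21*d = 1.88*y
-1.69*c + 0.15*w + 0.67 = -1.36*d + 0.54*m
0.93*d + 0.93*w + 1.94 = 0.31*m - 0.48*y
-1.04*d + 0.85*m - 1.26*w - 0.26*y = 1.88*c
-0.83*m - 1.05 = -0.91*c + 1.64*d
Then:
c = 1.17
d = 0.75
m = -1.46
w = -3.37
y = 0.08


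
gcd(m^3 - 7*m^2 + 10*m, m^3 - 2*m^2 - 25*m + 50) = m^2 - 7*m + 10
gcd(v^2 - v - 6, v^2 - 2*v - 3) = v - 3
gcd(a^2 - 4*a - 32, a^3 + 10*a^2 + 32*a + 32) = a + 4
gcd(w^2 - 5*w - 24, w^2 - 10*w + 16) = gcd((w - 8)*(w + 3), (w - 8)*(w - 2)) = w - 8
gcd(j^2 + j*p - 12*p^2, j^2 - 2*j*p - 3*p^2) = -j + 3*p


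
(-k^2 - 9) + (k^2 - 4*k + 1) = -4*k - 8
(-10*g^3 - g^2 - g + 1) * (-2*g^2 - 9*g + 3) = 20*g^5 + 92*g^4 - 19*g^3 + 4*g^2 - 12*g + 3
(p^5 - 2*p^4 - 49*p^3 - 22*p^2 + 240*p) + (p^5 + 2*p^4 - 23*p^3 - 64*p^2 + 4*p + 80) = 2*p^5 - 72*p^3 - 86*p^2 + 244*p + 80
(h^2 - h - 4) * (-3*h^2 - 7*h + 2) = -3*h^4 - 4*h^3 + 21*h^2 + 26*h - 8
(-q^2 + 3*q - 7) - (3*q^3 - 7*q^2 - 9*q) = -3*q^3 + 6*q^2 + 12*q - 7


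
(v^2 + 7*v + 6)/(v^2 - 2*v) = (v^2 + 7*v + 6)/(v*(v - 2))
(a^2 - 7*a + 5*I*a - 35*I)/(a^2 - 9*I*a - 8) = (a^2 + a*(-7 + 5*I) - 35*I)/(a^2 - 9*I*a - 8)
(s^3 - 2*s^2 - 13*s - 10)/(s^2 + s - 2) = (s^2 - 4*s - 5)/(s - 1)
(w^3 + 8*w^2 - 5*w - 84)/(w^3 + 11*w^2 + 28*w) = (w - 3)/w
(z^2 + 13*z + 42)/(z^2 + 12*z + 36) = (z + 7)/(z + 6)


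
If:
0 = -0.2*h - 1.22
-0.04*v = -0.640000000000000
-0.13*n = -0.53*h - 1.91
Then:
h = -6.10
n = -10.18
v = 16.00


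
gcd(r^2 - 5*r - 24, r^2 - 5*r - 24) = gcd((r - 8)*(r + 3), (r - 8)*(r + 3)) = r^2 - 5*r - 24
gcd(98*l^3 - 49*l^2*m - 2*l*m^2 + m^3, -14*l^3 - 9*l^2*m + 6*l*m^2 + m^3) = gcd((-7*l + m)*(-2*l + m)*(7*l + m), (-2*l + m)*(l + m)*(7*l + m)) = 14*l^2 - 5*l*m - m^2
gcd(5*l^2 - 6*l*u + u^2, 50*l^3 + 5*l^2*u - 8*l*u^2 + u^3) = -5*l + u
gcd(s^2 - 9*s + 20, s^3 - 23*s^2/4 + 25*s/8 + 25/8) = s - 5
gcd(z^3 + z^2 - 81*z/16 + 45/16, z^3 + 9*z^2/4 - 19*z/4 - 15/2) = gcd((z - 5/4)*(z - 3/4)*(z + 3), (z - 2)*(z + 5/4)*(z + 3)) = z + 3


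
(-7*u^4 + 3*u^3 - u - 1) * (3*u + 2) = -21*u^5 - 5*u^4 + 6*u^3 - 3*u^2 - 5*u - 2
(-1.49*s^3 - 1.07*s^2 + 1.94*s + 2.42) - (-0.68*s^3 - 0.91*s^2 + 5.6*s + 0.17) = -0.81*s^3 - 0.16*s^2 - 3.66*s + 2.25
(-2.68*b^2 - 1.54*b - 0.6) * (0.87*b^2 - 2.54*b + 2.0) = -2.3316*b^4 + 5.4674*b^3 - 1.9704*b^2 - 1.556*b - 1.2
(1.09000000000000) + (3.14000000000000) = 4.23000000000000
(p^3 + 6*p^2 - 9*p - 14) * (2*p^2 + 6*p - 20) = 2*p^5 + 18*p^4 - 2*p^3 - 202*p^2 + 96*p + 280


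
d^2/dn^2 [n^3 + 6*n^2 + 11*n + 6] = 6*n + 12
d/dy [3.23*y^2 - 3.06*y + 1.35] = 6.46*y - 3.06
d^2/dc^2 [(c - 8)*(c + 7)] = 2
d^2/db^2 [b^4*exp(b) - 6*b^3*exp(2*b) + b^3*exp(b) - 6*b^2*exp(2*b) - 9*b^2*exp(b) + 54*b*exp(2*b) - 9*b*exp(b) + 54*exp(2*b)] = (b^4 - 24*b^3*exp(b) + 9*b^3 - 96*b^2*exp(b) + 9*b^2 + 132*b*exp(b) - 39*b + 420*exp(b) - 36)*exp(b)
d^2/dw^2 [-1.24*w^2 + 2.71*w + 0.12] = -2.48000000000000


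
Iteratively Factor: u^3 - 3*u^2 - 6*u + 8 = (u - 4)*(u^2 + u - 2) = (u - 4)*(u + 2)*(u - 1)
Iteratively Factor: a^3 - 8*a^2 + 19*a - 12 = (a - 1)*(a^2 - 7*a + 12) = (a - 4)*(a - 1)*(a - 3)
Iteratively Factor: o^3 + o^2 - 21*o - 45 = (o + 3)*(o^2 - 2*o - 15) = (o + 3)^2*(o - 5)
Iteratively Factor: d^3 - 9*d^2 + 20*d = (d - 4)*(d^2 - 5*d) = d*(d - 4)*(d - 5)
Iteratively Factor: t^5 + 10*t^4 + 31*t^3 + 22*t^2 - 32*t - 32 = (t - 1)*(t^4 + 11*t^3 + 42*t^2 + 64*t + 32) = (t - 1)*(t + 2)*(t^3 + 9*t^2 + 24*t + 16) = (t - 1)*(t + 1)*(t + 2)*(t^2 + 8*t + 16) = (t - 1)*(t + 1)*(t + 2)*(t + 4)*(t + 4)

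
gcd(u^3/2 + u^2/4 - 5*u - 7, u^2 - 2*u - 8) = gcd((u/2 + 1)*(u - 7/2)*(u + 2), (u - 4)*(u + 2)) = u + 2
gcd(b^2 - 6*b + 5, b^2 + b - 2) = b - 1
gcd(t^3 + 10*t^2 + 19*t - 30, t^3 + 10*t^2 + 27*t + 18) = t + 6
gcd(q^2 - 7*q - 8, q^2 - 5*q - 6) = q + 1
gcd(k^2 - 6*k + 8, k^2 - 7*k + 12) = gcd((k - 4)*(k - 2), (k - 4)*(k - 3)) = k - 4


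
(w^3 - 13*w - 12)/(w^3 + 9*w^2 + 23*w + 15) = (w - 4)/(w + 5)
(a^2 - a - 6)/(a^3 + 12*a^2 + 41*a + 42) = (a - 3)/(a^2 + 10*a + 21)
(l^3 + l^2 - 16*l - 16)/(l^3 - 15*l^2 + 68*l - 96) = (l^2 + 5*l + 4)/(l^2 - 11*l + 24)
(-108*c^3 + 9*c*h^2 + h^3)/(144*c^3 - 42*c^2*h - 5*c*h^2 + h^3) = (-6*c - h)/(8*c - h)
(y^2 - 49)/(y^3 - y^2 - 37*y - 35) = (y + 7)/(y^2 + 6*y + 5)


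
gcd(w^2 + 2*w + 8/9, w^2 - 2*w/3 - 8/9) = w + 2/3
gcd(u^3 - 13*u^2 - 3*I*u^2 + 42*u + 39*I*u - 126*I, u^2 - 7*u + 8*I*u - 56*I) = u - 7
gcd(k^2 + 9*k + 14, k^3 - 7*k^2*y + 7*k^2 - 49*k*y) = k + 7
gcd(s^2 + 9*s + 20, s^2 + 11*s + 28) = s + 4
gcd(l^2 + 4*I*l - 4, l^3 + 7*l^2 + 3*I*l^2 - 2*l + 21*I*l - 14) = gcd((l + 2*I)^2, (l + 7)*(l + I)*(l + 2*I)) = l + 2*I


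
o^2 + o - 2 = (o - 1)*(o + 2)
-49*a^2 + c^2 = (-7*a + c)*(7*a + c)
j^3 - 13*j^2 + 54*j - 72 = (j - 6)*(j - 4)*(j - 3)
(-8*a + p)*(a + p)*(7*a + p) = -56*a^3 - 57*a^2*p + p^3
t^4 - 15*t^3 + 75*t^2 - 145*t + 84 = (t - 7)*(t - 4)*(t - 3)*(t - 1)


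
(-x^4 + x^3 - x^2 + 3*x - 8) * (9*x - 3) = -9*x^5 + 12*x^4 - 12*x^3 + 30*x^2 - 81*x + 24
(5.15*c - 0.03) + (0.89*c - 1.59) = 6.04*c - 1.62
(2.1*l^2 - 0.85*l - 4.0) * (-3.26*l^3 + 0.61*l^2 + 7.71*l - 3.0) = -6.846*l^5 + 4.052*l^4 + 28.7125*l^3 - 15.2935*l^2 - 28.29*l + 12.0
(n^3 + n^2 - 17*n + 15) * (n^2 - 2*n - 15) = n^5 - n^4 - 34*n^3 + 34*n^2 + 225*n - 225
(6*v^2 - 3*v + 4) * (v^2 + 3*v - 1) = 6*v^4 + 15*v^3 - 11*v^2 + 15*v - 4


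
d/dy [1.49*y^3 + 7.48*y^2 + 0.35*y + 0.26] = 4.47*y^2 + 14.96*y + 0.35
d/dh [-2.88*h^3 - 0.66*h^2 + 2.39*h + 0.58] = -8.64*h^2 - 1.32*h + 2.39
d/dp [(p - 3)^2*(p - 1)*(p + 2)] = 4*p^3 - 15*p^2 + 2*p + 21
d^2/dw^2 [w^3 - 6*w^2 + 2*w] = 6*w - 12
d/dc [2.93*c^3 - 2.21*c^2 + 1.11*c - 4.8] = 8.79*c^2 - 4.42*c + 1.11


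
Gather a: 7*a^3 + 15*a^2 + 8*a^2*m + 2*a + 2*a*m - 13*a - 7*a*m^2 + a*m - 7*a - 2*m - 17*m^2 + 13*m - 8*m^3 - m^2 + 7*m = 7*a^3 + a^2*(8*m + 15) + a*(-7*m^2 + 3*m - 18) - 8*m^3 - 18*m^2 + 18*m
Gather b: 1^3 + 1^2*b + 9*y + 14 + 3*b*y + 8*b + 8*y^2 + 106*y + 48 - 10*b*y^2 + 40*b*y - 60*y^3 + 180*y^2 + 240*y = b*(-10*y^2 + 43*y + 9) - 60*y^3 + 188*y^2 + 355*y + 63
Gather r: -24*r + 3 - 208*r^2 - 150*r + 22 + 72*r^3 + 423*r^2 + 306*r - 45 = 72*r^3 + 215*r^2 + 132*r - 20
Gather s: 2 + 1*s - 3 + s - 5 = 2*s - 6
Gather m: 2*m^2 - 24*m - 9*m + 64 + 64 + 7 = 2*m^2 - 33*m + 135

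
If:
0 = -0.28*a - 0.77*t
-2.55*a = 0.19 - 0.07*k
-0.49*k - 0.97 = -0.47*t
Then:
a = -0.13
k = -1.94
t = 0.05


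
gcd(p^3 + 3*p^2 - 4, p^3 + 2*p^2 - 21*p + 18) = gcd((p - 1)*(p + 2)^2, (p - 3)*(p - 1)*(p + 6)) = p - 1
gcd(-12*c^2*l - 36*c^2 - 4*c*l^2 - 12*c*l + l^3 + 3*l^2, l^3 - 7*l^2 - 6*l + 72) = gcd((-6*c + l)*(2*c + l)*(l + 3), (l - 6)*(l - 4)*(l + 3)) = l + 3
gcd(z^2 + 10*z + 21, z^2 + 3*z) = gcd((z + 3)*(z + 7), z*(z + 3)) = z + 3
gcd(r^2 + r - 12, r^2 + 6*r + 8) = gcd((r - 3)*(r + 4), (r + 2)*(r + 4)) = r + 4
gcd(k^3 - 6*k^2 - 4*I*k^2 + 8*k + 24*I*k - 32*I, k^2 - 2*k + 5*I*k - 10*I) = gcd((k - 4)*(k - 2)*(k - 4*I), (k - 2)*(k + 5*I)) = k - 2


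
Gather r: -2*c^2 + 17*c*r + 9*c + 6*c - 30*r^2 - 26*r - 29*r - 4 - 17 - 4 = -2*c^2 + 15*c - 30*r^2 + r*(17*c - 55) - 25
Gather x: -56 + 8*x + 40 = 8*x - 16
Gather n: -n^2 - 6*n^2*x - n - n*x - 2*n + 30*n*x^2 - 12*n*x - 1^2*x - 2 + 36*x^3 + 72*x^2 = n^2*(-6*x - 1) + n*(30*x^2 - 13*x - 3) + 36*x^3 + 72*x^2 - x - 2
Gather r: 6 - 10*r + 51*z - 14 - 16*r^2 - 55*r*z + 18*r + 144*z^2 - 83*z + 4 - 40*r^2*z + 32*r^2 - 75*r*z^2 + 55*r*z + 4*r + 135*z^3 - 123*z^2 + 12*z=r^2*(16 - 40*z) + r*(12 - 75*z^2) + 135*z^3 + 21*z^2 - 20*z - 4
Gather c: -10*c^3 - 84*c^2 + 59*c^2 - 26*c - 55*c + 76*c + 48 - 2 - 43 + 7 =-10*c^3 - 25*c^2 - 5*c + 10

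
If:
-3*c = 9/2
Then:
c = -3/2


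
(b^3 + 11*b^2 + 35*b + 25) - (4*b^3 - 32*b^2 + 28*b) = -3*b^3 + 43*b^2 + 7*b + 25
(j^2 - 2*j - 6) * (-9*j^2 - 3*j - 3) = -9*j^4 + 15*j^3 + 57*j^2 + 24*j + 18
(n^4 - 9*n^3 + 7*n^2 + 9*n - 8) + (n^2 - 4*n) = n^4 - 9*n^3 + 8*n^2 + 5*n - 8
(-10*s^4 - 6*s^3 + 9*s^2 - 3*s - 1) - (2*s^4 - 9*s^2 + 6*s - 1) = -12*s^4 - 6*s^3 + 18*s^2 - 9*s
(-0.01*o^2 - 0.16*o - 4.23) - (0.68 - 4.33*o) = -0.01*o^2 + 4.17*o - 4.91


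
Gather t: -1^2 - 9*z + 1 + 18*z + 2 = 9*z + 2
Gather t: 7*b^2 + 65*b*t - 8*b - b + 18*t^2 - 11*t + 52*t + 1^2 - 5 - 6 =7*b^2 - 9*b + 18*t^2 + t*(65*b + 41) - 10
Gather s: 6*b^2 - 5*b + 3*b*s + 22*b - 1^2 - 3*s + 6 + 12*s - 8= 6*b^2 + 17*b + s*(3*b + 9) - 3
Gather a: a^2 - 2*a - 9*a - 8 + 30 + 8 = a^2 - 11*a + 30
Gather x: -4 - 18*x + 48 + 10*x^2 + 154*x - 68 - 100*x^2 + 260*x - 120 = -90*x^2 + 396*x - 144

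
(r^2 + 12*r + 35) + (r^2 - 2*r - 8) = 2*r^2 + 10*r + 27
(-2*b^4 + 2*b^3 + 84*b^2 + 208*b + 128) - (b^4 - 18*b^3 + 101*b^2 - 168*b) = -3*b^4 + 20*b^3 - 17*b^2 + 376*b + 128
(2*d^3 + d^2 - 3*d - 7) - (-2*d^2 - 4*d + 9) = 2*d^3 + 3*d^2 + d - 16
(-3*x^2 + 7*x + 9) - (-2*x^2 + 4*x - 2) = -x^2 + 3*x + 11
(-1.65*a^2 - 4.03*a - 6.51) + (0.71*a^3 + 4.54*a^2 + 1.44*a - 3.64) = 0.71*a^3 + 2.89*a^2 - 2.59*a - 10.15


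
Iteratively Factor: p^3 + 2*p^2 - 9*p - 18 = (p - 3)*(p^2 + 5*p + 6) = (p - 3)*(p + 3)*(p + 2)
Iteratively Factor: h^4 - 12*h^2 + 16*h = (h + 4)*(h^3 - 4*h^2 + 4*h) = (h - 2)*(h + 4)*(h^2 - 2*h) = (h - 2)^2*(h + 4)*(h)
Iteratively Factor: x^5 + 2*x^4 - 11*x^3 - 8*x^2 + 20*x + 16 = (x - 2)*(x^4 + 4*x^3 - 3*x^2 - 14*x - 8) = (x - 2)*(x + 1)*(x^3 + 3*x^2 - 6*x - 8) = (x - 2)^2*(x + 1)*(x^2 + 5*x + 4) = (x - 2)^2*(x + 1)*(x + 4)*(x + 1)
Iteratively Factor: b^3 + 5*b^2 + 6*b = (b)*(b^2 + 5*b + 6) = b*(b + 2)*(b + 3)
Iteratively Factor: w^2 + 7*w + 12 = (w + 4)*(w + 3)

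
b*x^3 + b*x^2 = x^2*(b*x + b)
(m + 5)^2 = m^2 + 10*m + 25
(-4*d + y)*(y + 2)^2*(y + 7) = -4*d*y^3 - 44*d*y^2 - 128*d*y - 112*d + y^4 + 11*y^3 + 32*y^2 + 28*y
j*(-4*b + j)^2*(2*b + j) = 32*b^3*j - 6*b*j^3 + j^4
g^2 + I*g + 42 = (g - 6*I)*(g + 7*I)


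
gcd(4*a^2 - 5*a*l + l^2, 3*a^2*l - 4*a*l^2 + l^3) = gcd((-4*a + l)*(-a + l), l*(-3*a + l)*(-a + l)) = a - l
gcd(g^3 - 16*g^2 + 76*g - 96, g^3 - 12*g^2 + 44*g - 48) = g^2 - 8*g + 12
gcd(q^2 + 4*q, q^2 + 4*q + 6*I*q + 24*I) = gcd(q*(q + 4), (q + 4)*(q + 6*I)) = q + 4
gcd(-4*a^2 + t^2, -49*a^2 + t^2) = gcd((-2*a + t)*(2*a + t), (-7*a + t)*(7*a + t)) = 1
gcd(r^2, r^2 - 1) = 1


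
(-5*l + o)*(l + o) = -5*l^2 - 4*l*o + o^2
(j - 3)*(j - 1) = j^2 - 4*j + 3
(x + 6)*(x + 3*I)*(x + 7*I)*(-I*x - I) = -I*x^4 + 10*x^3 - 7*I*x^3 + 70*x^2 + 15*I*x^2 + 60*x + 147*I*x + 126*I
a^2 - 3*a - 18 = (a - 6)*(a + 3)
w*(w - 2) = w^2 - 2*w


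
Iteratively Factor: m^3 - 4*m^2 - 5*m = (m)*(m^2 - 4*m - 5) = m*(m - 5)*(m + 1)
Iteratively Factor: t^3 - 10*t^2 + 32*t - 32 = (t - 4)*(t^2 - 6*t + 8) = (t - 4)*(t - 2)*(t - 4)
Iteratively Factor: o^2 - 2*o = (o - 2)*(o)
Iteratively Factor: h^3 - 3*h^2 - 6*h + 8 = (h - 4)*(h^2 + h - 2) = (h - 4)*(h + 2)*(h - 1)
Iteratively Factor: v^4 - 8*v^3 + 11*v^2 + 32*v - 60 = (v + 2)*(v^3 - 10*v^2 + 31*v - 30) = (v - 5)*(v + 2)*(v^2 - 5*v + 6) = (v - 5)*(v - 2)*(v + 2)*(v - 3)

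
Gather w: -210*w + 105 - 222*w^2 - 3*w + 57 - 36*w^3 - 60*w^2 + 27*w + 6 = -36*w^3 - 282*w^2 - 186*w + 168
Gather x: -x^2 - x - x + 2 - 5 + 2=-x^2 - 2*x - 1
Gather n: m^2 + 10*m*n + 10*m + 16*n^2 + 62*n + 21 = m^2 + 10*m + 16*n^2 + n*(10*m + 62) + 21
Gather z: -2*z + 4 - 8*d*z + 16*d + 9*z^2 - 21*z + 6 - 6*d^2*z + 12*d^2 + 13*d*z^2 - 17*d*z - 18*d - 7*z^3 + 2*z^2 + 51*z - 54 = 12*d^2 - 2*d - 7*z^3 + z^2*(13*d + 11) + z*(-6*d^2 - 25*d + 28) - 44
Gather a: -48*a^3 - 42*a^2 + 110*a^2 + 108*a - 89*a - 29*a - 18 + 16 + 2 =-48*a^3 + 68*a^2 - 10*a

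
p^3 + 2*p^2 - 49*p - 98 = (p - 7)*(p + 2)*(p + 7)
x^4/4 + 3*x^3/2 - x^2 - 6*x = x*(x/4 + 1/2)*(x - 2)*(x + 6)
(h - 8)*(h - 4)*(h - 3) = h^3 - 15*h^2 + 68*h - 96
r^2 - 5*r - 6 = (r - 6)*(r + 1)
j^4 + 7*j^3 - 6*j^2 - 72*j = j*(j - 3)*(j + 4)*(j + 6)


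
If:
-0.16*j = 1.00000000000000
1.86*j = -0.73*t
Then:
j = -6.25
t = 15.92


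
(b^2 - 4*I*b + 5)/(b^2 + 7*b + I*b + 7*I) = (b - 5*I)/(b + 7)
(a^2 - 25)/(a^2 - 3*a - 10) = (a + 5)/(a + 2)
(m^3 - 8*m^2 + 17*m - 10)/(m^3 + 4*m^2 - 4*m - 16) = (m^2 - 6*m + 5)/(m^2 + 6*m + 8)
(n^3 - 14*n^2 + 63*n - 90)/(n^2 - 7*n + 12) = (n^2 - 11*n + 30)/(n - 4)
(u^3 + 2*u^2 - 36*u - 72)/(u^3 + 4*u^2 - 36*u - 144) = (u + 2)/(u + 4)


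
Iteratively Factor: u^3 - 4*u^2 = (u)*(u^2 - 4*u) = u^2*(u - 4)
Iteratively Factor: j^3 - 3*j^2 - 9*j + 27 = (j - 3)*(j^2 - 9) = (j - 3)^2*(j + 3)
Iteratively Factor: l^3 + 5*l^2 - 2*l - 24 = (l + 4)*(l^2 + l - 6) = (l - 2)*(l + 4)*(l + 3)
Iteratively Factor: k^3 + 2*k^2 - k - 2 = (k + 2)*(k^2 - 1) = (k - 1)*(k + 2)*(k + 1)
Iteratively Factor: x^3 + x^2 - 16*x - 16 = (x - 4)*(x^2 + 5*x + 4) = (x - 4)*(x + 4)*(x + 1)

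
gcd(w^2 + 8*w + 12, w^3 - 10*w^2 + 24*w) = 1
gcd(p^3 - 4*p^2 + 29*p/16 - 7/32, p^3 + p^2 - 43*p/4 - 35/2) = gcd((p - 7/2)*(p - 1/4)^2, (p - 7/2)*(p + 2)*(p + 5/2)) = p - 7/2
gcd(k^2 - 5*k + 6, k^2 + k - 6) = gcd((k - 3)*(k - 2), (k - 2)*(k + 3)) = k - 2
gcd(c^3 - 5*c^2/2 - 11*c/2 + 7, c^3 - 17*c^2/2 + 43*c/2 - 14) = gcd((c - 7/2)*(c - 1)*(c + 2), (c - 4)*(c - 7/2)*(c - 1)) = c^2 - 9*c/2 + 7/2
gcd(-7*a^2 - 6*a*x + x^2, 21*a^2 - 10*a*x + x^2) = -7*a + x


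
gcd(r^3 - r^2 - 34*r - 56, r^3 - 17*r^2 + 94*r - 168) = r - 7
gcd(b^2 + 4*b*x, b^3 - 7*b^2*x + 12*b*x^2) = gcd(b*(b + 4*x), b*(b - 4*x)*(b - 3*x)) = b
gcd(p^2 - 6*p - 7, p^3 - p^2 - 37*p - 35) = p^2 - 6*p - 7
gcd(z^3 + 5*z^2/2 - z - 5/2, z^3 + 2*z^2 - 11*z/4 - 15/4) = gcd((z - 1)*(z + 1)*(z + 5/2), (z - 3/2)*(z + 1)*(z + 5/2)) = z^2 + 7*z/2 + 5/2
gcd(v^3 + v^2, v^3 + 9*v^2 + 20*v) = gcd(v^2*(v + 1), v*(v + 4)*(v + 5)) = v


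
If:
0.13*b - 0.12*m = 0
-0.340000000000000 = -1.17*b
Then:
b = 0.29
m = 0.31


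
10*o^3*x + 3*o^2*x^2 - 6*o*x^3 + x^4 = x*(-5*o + x)*(-2*o + x)*(o + x)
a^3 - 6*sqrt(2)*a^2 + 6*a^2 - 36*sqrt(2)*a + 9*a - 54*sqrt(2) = (a + 3)^2*(a - 6*sqrt(2))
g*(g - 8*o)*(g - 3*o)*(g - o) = g^4 - 12*g^3*o + 35*g^2*o^2 - 24*g*o^3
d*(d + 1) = d^2 + d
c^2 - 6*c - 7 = (c - 7)*(c + 1)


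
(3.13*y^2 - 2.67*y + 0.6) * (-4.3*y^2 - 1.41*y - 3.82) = -13.459*y^4 + 7.0677*y^3 - 10.7719*y^2 + 9.3534*y - 2.292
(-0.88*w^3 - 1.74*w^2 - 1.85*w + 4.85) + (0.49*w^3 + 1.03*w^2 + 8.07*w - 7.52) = -0.39*w^3 - 0.71*w^2 + 6.22*w - 2.67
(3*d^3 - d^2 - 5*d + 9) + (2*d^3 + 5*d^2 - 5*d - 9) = 5*d^3 + 4*d^2 - 10*d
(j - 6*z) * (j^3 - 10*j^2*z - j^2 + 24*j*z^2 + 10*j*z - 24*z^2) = j^4 - 16*j^3*z - j^3 + 84*j^2*z^2 + 16*j^2*z - 144*j*z^3 - 84*j*z^2 + 144*z^3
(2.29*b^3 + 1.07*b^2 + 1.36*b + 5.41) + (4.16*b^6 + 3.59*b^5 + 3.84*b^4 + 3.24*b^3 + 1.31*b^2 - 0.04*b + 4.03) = 4.16*b^6 + 3.59*b^5 + 3.84*b^4 + 5.53*b^3 + 2.38*b^2 + 1.32*b + 9.44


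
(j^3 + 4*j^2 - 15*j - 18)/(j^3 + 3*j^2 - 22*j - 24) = (j - 3)/(j - 4)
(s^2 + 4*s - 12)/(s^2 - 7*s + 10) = (s + 6)/(s - 5)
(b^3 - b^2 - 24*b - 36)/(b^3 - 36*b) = (b^2 + 5*b + 6)/(b*(b + 6))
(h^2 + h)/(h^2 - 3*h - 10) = h*(h + 1)/(h^2 - 3*h - 10)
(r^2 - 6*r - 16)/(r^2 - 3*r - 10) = (r - 8)/(r - 5)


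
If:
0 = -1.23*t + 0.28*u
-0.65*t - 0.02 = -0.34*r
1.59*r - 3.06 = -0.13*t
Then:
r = 1.85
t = 0.94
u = 4.11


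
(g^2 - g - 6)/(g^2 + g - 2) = (g - 3)/(g - 1)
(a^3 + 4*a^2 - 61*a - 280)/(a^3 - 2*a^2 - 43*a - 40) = (a + 7)/(a + 1)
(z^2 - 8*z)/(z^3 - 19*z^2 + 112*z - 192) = z/(z^2 - 11*z + 24)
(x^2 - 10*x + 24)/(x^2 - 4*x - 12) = (x - 4)/(x + 2)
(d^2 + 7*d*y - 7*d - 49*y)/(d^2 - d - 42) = (d + 7*y)/(d + 6)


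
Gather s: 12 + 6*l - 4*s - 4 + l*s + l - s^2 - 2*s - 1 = 7*l - s^2 + s*(l - 6) + 7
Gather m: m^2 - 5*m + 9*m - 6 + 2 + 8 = m^2 + 4*m + 4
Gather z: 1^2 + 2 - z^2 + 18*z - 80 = -z^2 + 18*z - 77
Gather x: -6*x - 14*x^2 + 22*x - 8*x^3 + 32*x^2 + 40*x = -8*x^3 + 18*x^2 + 56*x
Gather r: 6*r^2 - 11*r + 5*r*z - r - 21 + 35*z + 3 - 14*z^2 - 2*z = 6*r^2 + r*(5*z - 12) - 14*z^2 + 33*z - 18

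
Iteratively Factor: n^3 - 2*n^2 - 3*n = (n + 1)*(n^2 - 3*n) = n*(n + 1)*(n - 3)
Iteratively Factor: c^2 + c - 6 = (c + 3)*(c - 2)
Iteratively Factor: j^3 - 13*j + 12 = (j + 4)*(j^2 - 4*j + 3) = (j - 3)*(j + 4)*(j - 1)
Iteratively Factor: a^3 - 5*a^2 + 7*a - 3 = (a - 1)*(a^2 - 4*a + 3) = (a - 3)*(a - 1)*(a - 1)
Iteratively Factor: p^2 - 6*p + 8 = (p - 2)*(p - 4)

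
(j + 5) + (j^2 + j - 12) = j^2 + 2*j - 7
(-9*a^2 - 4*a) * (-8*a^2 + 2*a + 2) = 72*a^4 + 14*a^3 - 26*a^2 - 8*a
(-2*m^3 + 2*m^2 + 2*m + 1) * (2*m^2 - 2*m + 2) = -4*m^5 + 8*m^4 - 4*m^3 + 2*m^2 + 2*m + 2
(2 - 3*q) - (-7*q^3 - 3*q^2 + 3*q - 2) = 7*q^3 + 3*q^2 - 6*q + 4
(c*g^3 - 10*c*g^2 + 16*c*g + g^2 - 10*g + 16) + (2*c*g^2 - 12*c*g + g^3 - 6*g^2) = c*g^3 - 8*c*g^2 + 4*c*g + g^3 - 5*g^2 - 10*g + 16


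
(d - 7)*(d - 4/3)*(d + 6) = d^3 - 7*d^2/3 - 122*d/3 + 56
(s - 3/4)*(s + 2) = s^2 + 5*s/4 - 3/2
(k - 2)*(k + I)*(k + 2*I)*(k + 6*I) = k^4 - 2*k^3 + 9*I*k^3 - 20*k^2 - 18*I*k^2 + 40*k - 12*I*k + 24*I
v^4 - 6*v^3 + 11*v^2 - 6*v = v*(v - 3)*(v - 2)*(v - 1)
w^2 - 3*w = w*(w - 3)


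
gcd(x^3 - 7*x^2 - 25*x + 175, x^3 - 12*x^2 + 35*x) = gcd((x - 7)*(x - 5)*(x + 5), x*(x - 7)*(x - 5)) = x^2 - 12*x + 35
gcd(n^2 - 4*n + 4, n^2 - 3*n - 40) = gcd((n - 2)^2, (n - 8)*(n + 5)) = 1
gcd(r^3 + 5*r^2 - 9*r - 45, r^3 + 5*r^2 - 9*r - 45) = r^3 + 5*r^2 - 9*r - 45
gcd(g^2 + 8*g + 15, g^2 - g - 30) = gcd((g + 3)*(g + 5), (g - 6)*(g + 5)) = g + 5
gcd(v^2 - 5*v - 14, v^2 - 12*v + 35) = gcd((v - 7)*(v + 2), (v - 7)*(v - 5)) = v - 7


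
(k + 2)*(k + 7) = k^2 + 9*k + 14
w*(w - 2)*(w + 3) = w^3 + w^2 - 6*w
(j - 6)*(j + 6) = j^2 - 36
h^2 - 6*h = h*(h - 6)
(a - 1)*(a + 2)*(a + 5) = a^3 + 6*a^2 + 3*a - 10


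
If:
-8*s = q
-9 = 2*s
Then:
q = 36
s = -9/2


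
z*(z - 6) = z^2 - 6*z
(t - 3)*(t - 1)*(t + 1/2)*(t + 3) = t^4 - t^3/2 - 19*t^2/2 + 9*t/2 + 9/2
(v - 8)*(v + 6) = v^2 - 2*v - 48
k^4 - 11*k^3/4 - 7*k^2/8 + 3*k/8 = k*(k - 3)*(k - 1/4)*(k + 1/2)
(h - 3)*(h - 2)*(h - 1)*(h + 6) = h^4 - 25*h^2 + 60*h - 36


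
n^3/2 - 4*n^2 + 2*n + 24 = (n/2 + 1)*(n - 6)*(n - 4)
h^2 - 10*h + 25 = (h - 5)^2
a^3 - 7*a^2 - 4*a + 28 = (a - 7)*(a - 2)*(a + 2)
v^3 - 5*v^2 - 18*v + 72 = (v - 6)*(v - 3)*(v + 4)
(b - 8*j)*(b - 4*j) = b^2 - 12*b*j + 32*j^2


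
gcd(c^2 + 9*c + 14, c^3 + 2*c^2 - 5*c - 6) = 1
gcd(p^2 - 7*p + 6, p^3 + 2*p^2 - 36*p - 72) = p - 6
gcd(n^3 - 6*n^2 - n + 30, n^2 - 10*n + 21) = n - 3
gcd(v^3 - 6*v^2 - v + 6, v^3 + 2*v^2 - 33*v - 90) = v - 6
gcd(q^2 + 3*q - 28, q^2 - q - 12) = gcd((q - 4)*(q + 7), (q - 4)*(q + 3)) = q - 4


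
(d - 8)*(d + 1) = d^2 - 7*d - 8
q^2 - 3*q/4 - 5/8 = (q - 5/4)*(q + 1/2)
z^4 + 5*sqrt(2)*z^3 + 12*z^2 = z^2*(z + 2*sqrt(2))*(z + 3*sqrt(2))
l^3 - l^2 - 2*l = l*(l - 2)*(l + 1)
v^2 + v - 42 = (v - 6)*(v + 7)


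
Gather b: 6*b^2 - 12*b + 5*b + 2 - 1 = 6*b^2 - 7*b + 1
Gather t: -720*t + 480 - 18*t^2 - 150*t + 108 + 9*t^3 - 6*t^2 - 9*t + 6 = 9*t^3 - 24*t^2 - 879*t + 594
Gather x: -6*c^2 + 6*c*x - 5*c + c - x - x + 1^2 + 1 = -6*c^2 - 4*c + x*(6*c - 2) + 2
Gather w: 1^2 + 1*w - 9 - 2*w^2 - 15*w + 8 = -2*w^2 - 14*w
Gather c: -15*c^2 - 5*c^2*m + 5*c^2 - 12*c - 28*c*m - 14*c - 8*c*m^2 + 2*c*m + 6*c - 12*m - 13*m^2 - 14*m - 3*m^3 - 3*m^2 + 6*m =c^2*(-5*m - 10) + c*(-8*m^2 - 26*m - 20) - 3*m^3 - 16*m^2 - 20*m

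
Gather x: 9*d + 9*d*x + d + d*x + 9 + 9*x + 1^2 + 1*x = 10*d + x*(10*d + 10) + 10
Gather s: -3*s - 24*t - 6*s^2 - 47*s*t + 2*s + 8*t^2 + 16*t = -6*s^2 + s*(-47*t - 1) + 8*t^2 - 8*t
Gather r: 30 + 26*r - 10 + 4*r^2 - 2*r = 4*r^2 + 24*r + 20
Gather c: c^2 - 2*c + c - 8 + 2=c^2 - c - 6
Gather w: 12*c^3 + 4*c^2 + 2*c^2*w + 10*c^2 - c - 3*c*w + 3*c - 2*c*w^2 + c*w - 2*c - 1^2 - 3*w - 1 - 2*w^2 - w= 12*c^3 + 14*c^2 + w^2*(-2*c - 2) + w*(2*c^2 - 2*c - 4) - 2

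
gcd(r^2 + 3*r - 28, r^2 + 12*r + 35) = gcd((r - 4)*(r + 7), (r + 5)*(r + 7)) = r + 7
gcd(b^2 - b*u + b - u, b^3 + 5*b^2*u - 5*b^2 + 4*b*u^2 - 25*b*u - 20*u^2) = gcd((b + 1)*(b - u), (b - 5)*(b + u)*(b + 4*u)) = 1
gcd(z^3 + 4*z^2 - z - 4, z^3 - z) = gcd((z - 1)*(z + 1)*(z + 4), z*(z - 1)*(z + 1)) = z^2 - 1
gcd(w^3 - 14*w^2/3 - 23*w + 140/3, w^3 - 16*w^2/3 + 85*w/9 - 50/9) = w - 5/3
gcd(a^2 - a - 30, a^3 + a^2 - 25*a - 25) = a + 5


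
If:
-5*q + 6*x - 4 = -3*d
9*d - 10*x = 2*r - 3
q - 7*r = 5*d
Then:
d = 362*x/359 - 113/359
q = 648*x/359 - 355/359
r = 30/359 - 166*x/359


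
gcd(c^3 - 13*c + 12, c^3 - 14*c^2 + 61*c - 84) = c - 3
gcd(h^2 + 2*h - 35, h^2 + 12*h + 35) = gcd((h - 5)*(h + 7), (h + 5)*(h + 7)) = h + 7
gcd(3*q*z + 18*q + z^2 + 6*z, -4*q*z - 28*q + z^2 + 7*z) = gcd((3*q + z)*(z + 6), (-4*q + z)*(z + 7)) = 1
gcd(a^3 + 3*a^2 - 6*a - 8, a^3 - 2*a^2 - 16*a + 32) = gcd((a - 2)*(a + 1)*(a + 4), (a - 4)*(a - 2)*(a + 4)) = a^2 + 2*a - 8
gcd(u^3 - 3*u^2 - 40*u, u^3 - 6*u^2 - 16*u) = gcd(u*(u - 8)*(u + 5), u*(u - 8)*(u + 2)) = u^2 - 8*u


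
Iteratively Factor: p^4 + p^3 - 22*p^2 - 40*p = (p - 5)*(p^3 + 6*p^2 + 8*p) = (p - 5)*(p + 4)*(p^2 + 2*p) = (p - 5)*(p + 2)*(p + 4)*(p)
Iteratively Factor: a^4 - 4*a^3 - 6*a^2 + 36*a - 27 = (a - 1)*(a^3 - 3*a^2 - 9*a + 27) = (a - 1)*(a + 3)*(a^2 - 6*a + 9) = (a - 3)*(a - 1)*(a + 3)*(a - 3)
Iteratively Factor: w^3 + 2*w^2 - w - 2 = (w - 1)*(w^2 + 3*w + 2) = (w - 1)*(w + 1)*(w + 2)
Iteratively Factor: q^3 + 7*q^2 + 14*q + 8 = (q + 1)*(q^2 + 6*q + 8) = (q + 1)*(q + 4)*(q + 2)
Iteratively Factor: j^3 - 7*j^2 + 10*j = (j)*(j^2 - 7*j + 10) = j*(j - 5)*(j - 2)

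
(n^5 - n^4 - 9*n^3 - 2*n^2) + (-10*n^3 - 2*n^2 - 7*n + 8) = n^5 - n^4 - 19*n^3 - 4*n^2 - 7*n + 8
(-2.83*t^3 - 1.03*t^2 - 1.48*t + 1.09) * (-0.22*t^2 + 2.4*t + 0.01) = 0.6226*t^5 - 6.5654*t^4 - 2.1747*t^3 - 3.8021*t^2 + 2.6012*t + 0.0109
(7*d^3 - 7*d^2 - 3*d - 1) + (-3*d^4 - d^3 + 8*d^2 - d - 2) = -3*d^4 + 6*d^3 + d^2 - 4*d - 3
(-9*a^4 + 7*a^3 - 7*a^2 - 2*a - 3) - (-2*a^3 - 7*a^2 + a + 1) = -9*a^4 + 9*a^3 - 3*a - 4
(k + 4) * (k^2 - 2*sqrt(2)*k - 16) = k^3 - 2*sqrt(2)*k^2 + 4*k^2 - 16*k - 8*sqrt(2)*k - 64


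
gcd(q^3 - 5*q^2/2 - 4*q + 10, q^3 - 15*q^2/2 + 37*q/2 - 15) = q^2 - 9*q/2 + 5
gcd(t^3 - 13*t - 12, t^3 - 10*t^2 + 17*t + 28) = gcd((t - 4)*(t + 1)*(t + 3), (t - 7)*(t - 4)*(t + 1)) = t^2 - 3*t - 4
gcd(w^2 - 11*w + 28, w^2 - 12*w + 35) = w - 7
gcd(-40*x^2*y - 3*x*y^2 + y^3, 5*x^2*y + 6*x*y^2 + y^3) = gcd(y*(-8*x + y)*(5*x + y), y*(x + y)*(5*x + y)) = 5*x*y + y^2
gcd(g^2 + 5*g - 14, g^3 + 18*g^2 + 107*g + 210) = g + 7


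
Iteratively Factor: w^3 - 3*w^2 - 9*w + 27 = (w - 3)*(w^2 - 9) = (w - 3)*(w + 3)*(w - 3)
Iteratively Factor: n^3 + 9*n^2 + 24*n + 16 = (n + 1)*(n^2 + 8*n + 16) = (n + 1)*(n + 4)*(n + 4)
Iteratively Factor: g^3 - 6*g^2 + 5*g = (g)*(g^2 - 6*g + 5) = g*(g - 5)*(g - 1)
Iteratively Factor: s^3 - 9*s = (s - 3)*(s^2 + 3*s) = (s - 3)*(s + 3)*(s)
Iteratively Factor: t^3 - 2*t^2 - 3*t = (t - 3)*(t^2 + t) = (t - 3)*(t + 1)*(t)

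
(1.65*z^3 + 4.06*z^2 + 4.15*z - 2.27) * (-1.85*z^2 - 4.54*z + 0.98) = -3.0525*z^5 - 15.002*z^4 - 24.4929*z^3 - 10.6627*z^2 + 14.3728*z - 2.2246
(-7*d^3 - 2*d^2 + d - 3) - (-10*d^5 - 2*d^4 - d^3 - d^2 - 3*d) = 10*d^5 + 2*d^4 - 6*d^3 - d^2 + 4*d - 3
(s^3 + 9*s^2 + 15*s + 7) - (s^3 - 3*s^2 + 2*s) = 12*s^2 + 13*s + 7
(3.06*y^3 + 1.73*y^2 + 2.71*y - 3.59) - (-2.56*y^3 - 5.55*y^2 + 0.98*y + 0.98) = 5.62*y^3 + 7.28*y^2 + 1.73*y - 4.57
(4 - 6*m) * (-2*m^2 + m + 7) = 12*m^3 - 14*m^2 - 38*m + 28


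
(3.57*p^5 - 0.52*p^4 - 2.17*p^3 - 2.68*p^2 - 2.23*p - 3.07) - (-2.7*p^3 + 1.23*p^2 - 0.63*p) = 3.57*p^5 - 0.52*p^4 + 0.53*p^3 - 3.91*p^2 - 1.6*p - 3.07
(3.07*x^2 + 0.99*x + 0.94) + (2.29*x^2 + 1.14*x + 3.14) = 5.36*x^2 + 2.13*x + 4.08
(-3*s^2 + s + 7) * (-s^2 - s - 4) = 3*s^4 + 2*s^3 + 4*s^2 - 11*s - 28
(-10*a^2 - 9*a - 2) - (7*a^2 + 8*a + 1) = -17*a^2 - 17*a - 3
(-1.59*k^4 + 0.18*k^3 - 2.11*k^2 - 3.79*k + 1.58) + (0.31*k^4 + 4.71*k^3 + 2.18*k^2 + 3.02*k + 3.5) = -1.28*k^4 + 4.89*k^3 + 0.0700000000000003*k^2 - 0.77*k + 5.08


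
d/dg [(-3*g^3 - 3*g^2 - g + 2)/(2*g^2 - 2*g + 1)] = (-6*g^4 + 12*g^3 - g^2 - 14*g + 3)/(4*g^4 - 8*g^3 + 8*g^2 - 4*g + 1)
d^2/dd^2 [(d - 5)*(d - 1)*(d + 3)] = 6*d - 6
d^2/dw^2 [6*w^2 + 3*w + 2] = 12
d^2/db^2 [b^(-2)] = 6/b^4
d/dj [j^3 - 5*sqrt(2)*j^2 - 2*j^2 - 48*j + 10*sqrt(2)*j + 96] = 3*j^2 - 10*sqrt(2)*j - 4*j - 48 + 10*sqrt(2)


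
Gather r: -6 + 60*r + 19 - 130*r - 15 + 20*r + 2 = -50*r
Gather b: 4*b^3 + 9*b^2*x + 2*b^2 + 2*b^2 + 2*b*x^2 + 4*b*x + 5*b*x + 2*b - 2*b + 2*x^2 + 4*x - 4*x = 4*b^3 + b^2*(9*x + 4) + b*(2*x^2 + 9*x) + 2*x^2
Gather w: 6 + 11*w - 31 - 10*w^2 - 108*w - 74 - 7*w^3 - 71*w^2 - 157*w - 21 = -7*w^3 - 81*w^2 - 254*w - 120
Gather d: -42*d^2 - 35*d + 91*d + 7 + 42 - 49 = -42*d^2 + 56*d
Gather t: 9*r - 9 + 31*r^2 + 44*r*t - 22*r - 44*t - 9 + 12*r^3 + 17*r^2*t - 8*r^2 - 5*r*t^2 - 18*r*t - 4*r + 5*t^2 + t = 12*r^3 + 23*r^2 - 17*r + t^2*(5 - 5*r) + t*(17*r^2 + 26*r - 43) - 18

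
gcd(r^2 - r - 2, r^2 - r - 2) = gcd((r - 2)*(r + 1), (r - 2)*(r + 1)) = r^2 - r - 2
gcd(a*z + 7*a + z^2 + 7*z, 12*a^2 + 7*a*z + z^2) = 1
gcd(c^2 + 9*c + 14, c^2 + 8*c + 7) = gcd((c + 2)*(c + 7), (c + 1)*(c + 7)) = c + 7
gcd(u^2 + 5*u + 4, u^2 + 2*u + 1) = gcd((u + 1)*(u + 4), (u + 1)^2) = u + 1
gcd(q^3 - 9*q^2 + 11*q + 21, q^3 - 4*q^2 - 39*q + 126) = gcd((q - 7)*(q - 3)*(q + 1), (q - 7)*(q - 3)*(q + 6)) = q^2 - 10*q + 21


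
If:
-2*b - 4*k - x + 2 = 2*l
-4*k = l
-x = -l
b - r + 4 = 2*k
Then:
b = 1 - x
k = -x/4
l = x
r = 5 - x/2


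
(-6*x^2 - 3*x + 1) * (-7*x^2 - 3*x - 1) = 42*x^4 + 39*x^3 + 8*x^2 - 1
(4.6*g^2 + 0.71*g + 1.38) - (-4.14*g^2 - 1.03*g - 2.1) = 8.74*g^2 + 1.74*g + 3.48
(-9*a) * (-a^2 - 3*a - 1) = 9*a^3 + 27*a^2 + 9*a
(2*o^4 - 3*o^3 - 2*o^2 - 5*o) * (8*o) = 16*o^5 - 24*o^4 - 16*o^3 - 40*o^2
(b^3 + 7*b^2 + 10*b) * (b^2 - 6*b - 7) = b^5 + b^4 - 39*b^3 - 109*b^2 - 70*b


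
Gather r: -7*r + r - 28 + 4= -6*r - 24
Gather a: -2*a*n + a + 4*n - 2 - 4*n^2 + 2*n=a*(1 - 2*n) - 4*n^2 + 6*n - 2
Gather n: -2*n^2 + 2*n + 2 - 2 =-2*n^2 + 2*n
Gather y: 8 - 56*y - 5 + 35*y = 3 - 21*y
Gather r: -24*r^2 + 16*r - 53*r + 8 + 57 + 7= -24*r^2 - 37*r + 72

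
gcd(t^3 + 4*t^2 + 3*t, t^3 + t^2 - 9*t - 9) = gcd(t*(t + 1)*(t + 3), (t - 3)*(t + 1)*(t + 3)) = t^2 + 4*t + 3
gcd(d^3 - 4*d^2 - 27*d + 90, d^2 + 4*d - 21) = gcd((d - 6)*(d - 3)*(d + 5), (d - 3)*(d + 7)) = d - 3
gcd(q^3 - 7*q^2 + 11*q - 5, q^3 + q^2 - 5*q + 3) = q^2 - 2*q + 1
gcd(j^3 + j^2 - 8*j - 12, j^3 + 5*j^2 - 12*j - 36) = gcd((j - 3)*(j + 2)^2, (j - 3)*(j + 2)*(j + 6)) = j^2 - j - 6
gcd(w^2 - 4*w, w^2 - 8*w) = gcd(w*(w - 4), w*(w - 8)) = w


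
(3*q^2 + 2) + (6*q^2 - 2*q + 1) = 9*q^2 - 2*q + 3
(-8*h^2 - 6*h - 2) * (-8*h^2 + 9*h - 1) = 64*h^4 - 24*h^3 - 30*h^2 - 12*h + 2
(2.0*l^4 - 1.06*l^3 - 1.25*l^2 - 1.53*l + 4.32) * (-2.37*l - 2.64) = -4.74*l^5 - 2.7678*l^4 + 5.7609*l^3 + 6.9261*l^2 - 6.1992*l - 11.4048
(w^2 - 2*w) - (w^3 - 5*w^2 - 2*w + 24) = -w^3 + 6*w^2 - 24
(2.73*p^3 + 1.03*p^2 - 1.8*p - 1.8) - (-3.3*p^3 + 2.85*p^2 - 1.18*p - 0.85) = 6.03*p^3 - 1.82*p^2 - 0.62*p - 0.95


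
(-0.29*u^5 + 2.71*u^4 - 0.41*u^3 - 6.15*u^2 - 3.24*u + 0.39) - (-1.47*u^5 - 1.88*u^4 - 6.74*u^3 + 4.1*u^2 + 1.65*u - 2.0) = 1.18*u^5 + 4.59*u^4 + 6.33*u^3 - 10.25*u^2 - 4.89*u + 2.39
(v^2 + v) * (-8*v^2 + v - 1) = -8*v^4 - 7*v^3 - v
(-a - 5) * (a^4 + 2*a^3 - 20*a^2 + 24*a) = -a^5 - 7*a^4 + 10*a^3 + 76*a^2 - 120*a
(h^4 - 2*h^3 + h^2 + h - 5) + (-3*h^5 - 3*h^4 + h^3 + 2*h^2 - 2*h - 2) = -3*h^5 - 2*h^4 - h^3 + 3*h^2 - h - 7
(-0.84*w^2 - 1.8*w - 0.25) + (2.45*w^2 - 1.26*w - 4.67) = 1.61*w^2 - 3.06*w - 4.92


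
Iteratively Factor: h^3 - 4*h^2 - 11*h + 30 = (h + 3)*(h^2 - 7*h + 10) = (h - 2)*(h + 3)*(h - 5)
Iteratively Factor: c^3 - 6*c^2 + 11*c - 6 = (c - 2)*(c^2 - 4*c + 3) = (c - 3)*(c - 2)*(c - 1)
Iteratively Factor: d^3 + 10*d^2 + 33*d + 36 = (d + 3)*(d^2 + 7*d + 12) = (d + 3)^2*(d + 4)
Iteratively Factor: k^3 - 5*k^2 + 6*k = (k - 3)*(k^2 - 2*k) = (k - 3)*(k - 2)*(k)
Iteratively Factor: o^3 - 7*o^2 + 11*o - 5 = (o - 1)*(o^2 - 6*o + 5) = (o - 5)*(o - 1)*(o - 1)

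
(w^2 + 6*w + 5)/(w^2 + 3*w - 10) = (w + 1)/(w - 2)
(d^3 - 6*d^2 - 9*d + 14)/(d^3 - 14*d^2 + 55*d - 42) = (d + 2)/(d - 6)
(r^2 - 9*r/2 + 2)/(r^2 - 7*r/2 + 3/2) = (r - 4)/(r - 3)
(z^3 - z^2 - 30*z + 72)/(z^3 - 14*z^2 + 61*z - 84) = (z + 6)/(z - 7)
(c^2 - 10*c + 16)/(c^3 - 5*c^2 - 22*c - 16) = (c - 2)/(c^2 + 3*c + 2)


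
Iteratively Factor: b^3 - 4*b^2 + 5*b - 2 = (b - 1)*(b^2 - 3*b + 2) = (b - 2)*(b - 1)*(b - 1)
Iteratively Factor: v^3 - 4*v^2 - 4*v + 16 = (v + 2)*(v^2 - 6*v + 8) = (v - 2)*(v + 2)*(v - 4)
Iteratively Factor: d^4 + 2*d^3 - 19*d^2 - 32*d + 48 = (d + 4)*(d^3 - 2*d^2 - 11*d + 12) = (d - 4)*(d + 4)*(d^2 + 2*d - 3) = (d - 4)*(d + 3)*(d + 4)*(d - 1)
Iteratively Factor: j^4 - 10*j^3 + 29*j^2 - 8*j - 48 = (j - 4)*(j^3 - 6*j^2 + 5*j + 12) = (j - 4)*(j - 3)*(j^2 - 3*j - 4) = (j - 4)^2*(j - 3)*(j + 1)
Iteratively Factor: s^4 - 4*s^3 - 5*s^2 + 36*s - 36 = (s + 3)*(s^3 - 7*s^2 + 16*s - 12) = (s - 3)*(s + 3)*(s^2 - 4*s + 4) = (s - 3)*(s - 2)*(s + 3)*(s - 2)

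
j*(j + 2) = j^2 + 2*j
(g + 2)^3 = g^3 + 6*g^2 + 12*g + 8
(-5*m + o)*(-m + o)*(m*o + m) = 5*m^3*o + 5*m^3 - 6*m^2*o^2 - 6*m^2*o + m*o^3 + m*o^2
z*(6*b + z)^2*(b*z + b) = 36*b^3*z^2 + 36*b^3*z + 12*b^2*z^3 + 12*b^2*z^2 + b*z^4 + b*z^3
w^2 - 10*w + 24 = (w - 6)*(w - 4)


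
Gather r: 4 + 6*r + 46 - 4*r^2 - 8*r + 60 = -4*r^2 - 2*r + 110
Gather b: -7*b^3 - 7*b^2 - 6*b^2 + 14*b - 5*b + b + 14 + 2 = -7*b^3 - 13*b^2 + 10*b + 16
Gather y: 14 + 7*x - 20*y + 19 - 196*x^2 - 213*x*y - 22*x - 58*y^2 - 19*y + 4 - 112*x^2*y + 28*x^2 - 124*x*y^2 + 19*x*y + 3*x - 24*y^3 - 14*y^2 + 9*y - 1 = -168*x^2 - 12*x - 24*y^3 + y^2*(-124*x - 72) + y*(-112*x^2 - 194*x - 30) + 36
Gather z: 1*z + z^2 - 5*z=z^2 - 4*z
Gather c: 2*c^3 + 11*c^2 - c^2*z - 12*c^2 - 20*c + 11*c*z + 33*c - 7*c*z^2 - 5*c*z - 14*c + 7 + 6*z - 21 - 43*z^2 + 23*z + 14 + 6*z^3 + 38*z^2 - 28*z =2*c^3 + c^2*(-z - 1) + c*(-7*z^2 + 6*z - 1) + 6*z^3 - 5*z^2 + z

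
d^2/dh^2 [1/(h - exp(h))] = (2*(1 - exp(h))^2 + (h - exp(h))*exp(h))/(h - exp(h))^3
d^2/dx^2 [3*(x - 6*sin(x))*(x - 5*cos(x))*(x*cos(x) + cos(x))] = -3*x^3*cos(x) - 18*x^2*sin(x) + 36*x^2*sin(2*x) - 3*x^2*cos(x) + 30*x^2*cos(2*x) - 69*x*sin(x)/2 + 96*x*sin(2*x) - 405*x*sin(3*x)/2 + 18*x*cos(x) - 42*x*cos(2*x) - 45*sin(x)/2 + 12*sin(2*x) - 405*sin(3*x)/2 + 51*cos(x) - 51*cos(2*x) + 135*cos(3*x) - 15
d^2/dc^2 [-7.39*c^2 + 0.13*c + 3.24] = -14.7800000000000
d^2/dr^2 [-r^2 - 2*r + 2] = -2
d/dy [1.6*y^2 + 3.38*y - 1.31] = 3.2*y + 3.38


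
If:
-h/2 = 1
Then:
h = -2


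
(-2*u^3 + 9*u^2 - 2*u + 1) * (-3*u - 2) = 6*u^4 - 23*u^3 - 12*u^2 + u - 2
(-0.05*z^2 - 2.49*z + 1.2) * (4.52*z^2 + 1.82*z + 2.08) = -0.226*z^4 - 11.3458*z^3 + 0.788199999999999*z^2 - 2.9952*z + 2.496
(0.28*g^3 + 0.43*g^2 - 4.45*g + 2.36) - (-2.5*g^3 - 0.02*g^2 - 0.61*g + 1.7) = 2.78*g^3 + 0.45*g^2 - 3.84*g + 0.66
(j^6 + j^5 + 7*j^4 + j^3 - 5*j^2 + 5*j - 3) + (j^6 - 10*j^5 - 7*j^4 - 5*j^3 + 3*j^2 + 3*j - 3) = 2*j^6 - 9*j^5 - 4*j^3 - 2*j^2 + 8*j - 6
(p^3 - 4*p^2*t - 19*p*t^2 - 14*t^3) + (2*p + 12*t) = p^3 - 4*p^2*t - 19*p*t^2 + 2*p - 14*t^3 + 12*t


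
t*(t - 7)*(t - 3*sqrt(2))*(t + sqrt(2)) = t^4 - 7*t^3 - 2*sqrt(2)*t^3 - 6*t^2 + 14*sqrt(2)*t^2 + 42*t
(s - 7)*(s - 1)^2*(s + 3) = s^4 - 6*s^3 - 12*s^2 + 38*s - 21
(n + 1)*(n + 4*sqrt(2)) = n^2 + n + 4*sqrt(2)*n + 4*sqrt(2)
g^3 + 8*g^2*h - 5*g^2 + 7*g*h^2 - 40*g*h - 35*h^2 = (g - 5)*(g + h)*(g + 7*h)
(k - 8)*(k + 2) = k^2 - 6*k - 16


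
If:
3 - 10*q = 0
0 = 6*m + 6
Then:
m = -1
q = 3/10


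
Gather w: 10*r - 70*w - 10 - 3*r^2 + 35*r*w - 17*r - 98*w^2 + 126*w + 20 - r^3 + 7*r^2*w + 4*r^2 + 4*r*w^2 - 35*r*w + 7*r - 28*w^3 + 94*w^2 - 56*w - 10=-r^3 + 7*r^2*w + r^2 - 28*w^3 + w^2*(4*r - 4)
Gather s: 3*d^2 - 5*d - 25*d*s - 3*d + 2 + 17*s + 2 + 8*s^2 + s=3*d^2 - 8*d + 8*s^2 + s*(18 - 25*d) + 4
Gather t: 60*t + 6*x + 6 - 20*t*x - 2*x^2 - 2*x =t*(60 - 20*x) - 2*x^2 + 4*x + 6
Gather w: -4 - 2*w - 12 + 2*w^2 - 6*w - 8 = 2*w^2 - 8*w - 24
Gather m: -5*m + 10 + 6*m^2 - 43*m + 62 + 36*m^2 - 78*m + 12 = 42*m^2 - 126*m + 84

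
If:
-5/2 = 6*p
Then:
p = -5/12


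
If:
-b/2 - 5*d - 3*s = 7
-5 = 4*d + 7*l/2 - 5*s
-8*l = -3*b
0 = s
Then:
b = 48/73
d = -107/73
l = 18/73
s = 0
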